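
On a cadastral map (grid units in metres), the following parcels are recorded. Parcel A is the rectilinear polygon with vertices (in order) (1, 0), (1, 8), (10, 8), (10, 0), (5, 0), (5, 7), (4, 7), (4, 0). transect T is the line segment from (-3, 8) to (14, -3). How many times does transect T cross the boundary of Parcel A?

The segment meets the boundary at (9.364,0), (5,2.824), (4,3.471), (1,5.412).

4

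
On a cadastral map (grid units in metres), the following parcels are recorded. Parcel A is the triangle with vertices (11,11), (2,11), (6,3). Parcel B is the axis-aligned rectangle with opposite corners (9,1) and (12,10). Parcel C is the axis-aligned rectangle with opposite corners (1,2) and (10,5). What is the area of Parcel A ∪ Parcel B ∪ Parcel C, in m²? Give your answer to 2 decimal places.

83.24

By inclusion–exclusion:
Individual areas: |Parcel A| = 36, |Parcel B| = 27, |Parcel C| = 27.
|Parcel A∩Parcel B| = 1.5125.
|Parcel A∩Parcel C| = 2.25.
|Parcel B∩Parcel C|: x∈[9,10], y∈[2,5] → 1·3 = 3.
|Parcel A∩Parcel B∩Parcel C| = 0.
|Parcel A ∪ Parcel B ∪ Parcel C| = 90 − 6.7625 + 0 = 83.24.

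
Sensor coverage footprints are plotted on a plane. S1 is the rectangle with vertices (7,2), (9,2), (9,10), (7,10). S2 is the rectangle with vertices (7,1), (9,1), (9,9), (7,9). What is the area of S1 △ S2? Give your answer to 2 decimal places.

4.00

|S1∩S2|: x∈[7,9], y∈[2,9] → 2·7 = 14.
|S1 △ S2| = |S1| + |S2| − 2·|S1∩S2| = 16 + 16 − 28 = 4.00.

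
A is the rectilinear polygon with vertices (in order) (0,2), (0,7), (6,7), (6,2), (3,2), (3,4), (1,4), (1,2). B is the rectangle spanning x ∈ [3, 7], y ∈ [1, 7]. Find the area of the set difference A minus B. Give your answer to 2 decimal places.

|A| = 26, |A∩B| = 15.
|A ∖ B| = |A| − |A∩B| = 26 − 15 = 11.00.

11.00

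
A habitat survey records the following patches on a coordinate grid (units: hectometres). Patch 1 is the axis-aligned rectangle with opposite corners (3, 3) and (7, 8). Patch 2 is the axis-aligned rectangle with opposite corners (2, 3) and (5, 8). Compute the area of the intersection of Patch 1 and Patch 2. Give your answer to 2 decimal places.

|Patch 1∩Patch 2|: x∈[3,5], y∈[3,8] → 2·5 = 10.

10.00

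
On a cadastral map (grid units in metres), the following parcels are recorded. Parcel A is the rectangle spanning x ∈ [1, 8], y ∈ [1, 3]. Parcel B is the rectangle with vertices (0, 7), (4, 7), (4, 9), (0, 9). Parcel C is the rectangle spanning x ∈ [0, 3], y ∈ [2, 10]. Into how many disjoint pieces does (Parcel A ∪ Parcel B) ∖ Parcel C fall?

2

(Parcel A ∪ Parcel B) ∖ Parcel C splits into 2 disjoint pieces (area 12, area 2).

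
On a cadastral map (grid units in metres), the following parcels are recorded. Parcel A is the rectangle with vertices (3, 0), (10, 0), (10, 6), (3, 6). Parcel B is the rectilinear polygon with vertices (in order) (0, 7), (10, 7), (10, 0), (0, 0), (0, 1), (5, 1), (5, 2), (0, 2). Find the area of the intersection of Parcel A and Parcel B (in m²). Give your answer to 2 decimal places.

40.00

The intersection is the polygon with vertices (10,0), (3,0), (3,1), (5,1), (5,2), (3,2), (3,6), (10,6).
By the shoelace formula its area is 40.00.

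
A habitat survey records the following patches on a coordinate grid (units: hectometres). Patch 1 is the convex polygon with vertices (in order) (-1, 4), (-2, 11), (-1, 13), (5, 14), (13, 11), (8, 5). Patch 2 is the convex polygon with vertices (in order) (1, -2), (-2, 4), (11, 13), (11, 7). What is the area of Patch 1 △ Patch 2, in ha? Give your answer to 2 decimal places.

98.39

|Patch 1| = 105, |Patch 2| = 82.5, |Patch 1∩Patch 2| = 44.553.
|Patch 1 △ Patch 2| = |Patch 1| + |Patch 2| − 2·|Patch 1∩Patch 2| = 105 + 82.5 − 89.106 = 98.39.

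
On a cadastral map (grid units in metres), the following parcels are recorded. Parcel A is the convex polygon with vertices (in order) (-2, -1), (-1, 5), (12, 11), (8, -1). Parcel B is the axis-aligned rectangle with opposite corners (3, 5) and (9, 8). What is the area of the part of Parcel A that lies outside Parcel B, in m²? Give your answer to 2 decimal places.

79.44

|Parcel A| = 96, |Parcel A∩Parcel B| = 16.5577.
|Parcel A ∖ Parcel B| = |Parcel A| − |Parcel A∩Parcel B| = 96 − 16.5577 = 79.44.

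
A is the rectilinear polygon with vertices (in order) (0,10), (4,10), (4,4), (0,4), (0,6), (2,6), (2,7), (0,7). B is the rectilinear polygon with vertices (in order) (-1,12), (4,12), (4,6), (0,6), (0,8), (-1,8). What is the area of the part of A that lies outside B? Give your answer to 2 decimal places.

8.00

|A| = 22, |A∩B| = 14.
|A ∖ B| = |A| − |A∩B| = 22 − 14 = 8.00.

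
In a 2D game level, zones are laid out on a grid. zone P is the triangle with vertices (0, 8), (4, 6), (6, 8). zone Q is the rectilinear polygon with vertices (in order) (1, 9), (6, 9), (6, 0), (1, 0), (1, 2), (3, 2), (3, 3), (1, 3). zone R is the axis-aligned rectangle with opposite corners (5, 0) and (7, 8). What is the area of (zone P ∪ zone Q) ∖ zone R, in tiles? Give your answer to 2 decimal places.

|zone P ∪ zone Q| = 43.25.
|(zone P ∪ zone Q) ∩ zone R| = 8.
|(zone P ∪ zone Q) ∖ zone R| = 43.25 − 8 = 35.25.

35.25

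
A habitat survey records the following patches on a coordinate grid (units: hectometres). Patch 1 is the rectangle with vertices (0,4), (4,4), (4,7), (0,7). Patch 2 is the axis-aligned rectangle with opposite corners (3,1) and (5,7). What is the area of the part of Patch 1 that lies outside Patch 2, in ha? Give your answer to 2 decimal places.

9.00

|Patch 1∩Patch 2|: x∈[3,4], y∈[4,7] → 1·3 = 3.
|Patch 1| = 12.
|Patch 1 ∖ Patch 2| = |Patch 1| − |Patch 1∩Patch 2| = 12 − 3 = 9.00.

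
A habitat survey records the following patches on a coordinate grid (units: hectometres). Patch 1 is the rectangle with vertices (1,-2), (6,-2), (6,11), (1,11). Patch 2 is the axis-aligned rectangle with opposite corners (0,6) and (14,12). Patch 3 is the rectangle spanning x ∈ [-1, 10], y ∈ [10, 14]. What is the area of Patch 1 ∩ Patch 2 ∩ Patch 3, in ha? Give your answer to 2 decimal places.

The intersection is the polygon with vertices (6,11), (6,10), (1,10), (1,11).
By the shoelace formula its area is 5.00.

5.00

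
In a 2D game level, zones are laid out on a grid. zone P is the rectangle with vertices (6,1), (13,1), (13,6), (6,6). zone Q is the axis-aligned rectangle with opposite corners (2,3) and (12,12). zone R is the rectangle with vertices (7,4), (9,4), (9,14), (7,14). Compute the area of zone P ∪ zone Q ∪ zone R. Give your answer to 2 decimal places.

By inclusion–exclusion:
Individual areas: |zone P| = 35, |zone Q| = 90, |zone R| = 20.
|zone P∩zone Q|: x∈[6,12], y∈[3,6] → 6·3 = 18.
|zone P∩zone R|: x∈[7,9], y∈[4,6] → 2·2 = 4.
|zone Q∩zone R|: x∈[7,9], y∈[4,12] → 2·8 = 16.
|zone P∩zone Q∩zone R| = 4.
|zone P ∪ zone Q ∪ zone R| = 145 − 38 + 4 = 111.00.

111.00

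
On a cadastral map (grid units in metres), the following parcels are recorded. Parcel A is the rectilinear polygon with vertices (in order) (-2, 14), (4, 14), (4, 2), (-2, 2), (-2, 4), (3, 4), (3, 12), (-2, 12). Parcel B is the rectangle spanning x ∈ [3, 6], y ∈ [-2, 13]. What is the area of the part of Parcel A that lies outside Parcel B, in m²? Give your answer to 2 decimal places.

|Parcel A| = 32, |Parcel A∩Parcel B| = 11.
|Parcel A ∖ Parcel B| = |Parcel A| − |Parcel A∩Parcel B| = 32 − 11 = 21.00.

21.00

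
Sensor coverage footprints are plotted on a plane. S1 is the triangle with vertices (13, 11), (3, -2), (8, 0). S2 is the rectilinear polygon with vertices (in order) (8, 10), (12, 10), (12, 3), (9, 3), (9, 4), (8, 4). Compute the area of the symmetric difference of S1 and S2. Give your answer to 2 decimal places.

33.99

|S1| = 22.5, |S2| = 27, |S1∩S2| = 7.7545.
|S1 △ S2| = |S1| + |S2| − 2·|S1∩S2| = 22.5 + 27 − 15.5091 = 33.99.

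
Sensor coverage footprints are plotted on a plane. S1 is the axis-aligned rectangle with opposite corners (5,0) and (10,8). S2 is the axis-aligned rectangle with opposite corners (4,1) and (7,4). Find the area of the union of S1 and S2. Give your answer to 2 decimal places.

By inclusion–exclusion:
Individual areas: |S1| = 40, |S2| = 9.
|S1∩S2|: x∈[5,7], y∈[1,4] → 2·3 = 6.
|S1 ∪ S2| = 49 − 6 = 43.00.

43.00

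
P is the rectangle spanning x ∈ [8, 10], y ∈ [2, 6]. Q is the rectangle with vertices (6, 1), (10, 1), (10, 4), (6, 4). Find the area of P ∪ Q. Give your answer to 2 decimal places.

By inclusion–exclusion:
Individual areas: |P| = 8, |Q| = 12.
|P∩Q|: x∈[8,10], y∈[2,4] → 2·2 = 4.
|P ∪ Q| = 20 − 4 = 16.00.

16.00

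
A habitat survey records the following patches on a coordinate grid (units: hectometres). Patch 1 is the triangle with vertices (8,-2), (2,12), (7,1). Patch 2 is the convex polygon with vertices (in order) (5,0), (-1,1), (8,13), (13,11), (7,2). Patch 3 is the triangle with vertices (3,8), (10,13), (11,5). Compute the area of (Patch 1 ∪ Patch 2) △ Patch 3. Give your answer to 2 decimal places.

56.56

|Patch 1 ∪ Patch 2| = 79.8459.
|(Patch 1 ∪ Patch 2) ∩ Patch 3| = 26.8921.
|(Patch 1 ∪ Patch 2) △ Patch 3| = 79.8459 + 30.5 − 53.7841 = 56.56.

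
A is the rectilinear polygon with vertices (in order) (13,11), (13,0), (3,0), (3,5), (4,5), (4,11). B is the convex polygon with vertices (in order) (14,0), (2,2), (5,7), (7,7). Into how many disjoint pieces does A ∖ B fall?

A ∖ B splits into 3 disjoint pieces (area 54.8333, area 10, area 0.5333).

3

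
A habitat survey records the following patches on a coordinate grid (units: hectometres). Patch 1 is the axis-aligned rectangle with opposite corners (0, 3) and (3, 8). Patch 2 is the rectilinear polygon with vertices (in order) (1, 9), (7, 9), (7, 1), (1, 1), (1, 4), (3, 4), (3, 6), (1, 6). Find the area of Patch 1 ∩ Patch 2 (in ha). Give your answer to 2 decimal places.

6.00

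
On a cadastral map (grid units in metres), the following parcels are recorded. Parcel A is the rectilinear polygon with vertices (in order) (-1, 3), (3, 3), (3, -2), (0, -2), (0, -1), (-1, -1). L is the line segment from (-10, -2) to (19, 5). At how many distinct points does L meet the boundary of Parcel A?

2

The segment meets the boundary at (3,1.138), (-1,0.172).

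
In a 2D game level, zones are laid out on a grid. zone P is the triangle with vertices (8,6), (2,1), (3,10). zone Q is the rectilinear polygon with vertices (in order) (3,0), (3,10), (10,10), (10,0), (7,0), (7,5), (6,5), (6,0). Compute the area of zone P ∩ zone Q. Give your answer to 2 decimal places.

20.15

The intersection is the polygon with vertices (6.8,5), (6,5), (6,4.333), (3,1.833), (3,10), (8,6).
By the shoelace formula its area is 20.15.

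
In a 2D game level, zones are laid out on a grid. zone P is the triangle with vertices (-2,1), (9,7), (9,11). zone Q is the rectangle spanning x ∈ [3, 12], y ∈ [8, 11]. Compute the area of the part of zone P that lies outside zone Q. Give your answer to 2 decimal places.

17.05

|zone P| = 22, |zone P∩zone Q| = 4.95.
|zone P ∖ zone Q| = |zone P| − |zone P∩zone Q| = 22 − 4.95 = 17.05.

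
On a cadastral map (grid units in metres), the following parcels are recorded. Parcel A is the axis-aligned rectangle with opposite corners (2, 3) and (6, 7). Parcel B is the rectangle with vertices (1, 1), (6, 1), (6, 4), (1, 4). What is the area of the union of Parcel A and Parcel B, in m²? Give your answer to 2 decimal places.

27.00

By inclusion–exclusion:
Individual areas: |Parcel A| = 16, |Parcel B| = 15.
|Parcel A∩Parcel B|: x∈[2,6], y∈[3,4] → 4·1 = 4.
|Parcel A ∪ Parcel B| = 31 − 4 = 27.00.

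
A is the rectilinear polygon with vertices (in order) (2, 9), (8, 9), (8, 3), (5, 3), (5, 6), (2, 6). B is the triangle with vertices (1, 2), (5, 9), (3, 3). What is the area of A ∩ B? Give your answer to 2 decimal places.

1.07

The intersection is the polygon with vertices (3.286,6), (5,9), (4,6).
By the shoelace formula its area is 1.07.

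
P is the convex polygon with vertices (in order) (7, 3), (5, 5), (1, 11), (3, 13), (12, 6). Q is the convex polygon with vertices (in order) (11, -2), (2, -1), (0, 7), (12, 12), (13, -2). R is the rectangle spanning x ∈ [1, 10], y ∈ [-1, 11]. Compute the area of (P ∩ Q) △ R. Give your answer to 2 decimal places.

|P ∩ Q| = 32.5715.
|(P ∩ Q) ∩ R| = 29.816.
|(P ∩ Q) △ R| = 32.5715 + 108 − 59.632 = 80.94.

80.94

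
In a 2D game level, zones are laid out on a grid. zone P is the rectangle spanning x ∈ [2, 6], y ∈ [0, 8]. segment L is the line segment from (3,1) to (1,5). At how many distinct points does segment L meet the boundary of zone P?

1

The segment meets the boundary at (2,3).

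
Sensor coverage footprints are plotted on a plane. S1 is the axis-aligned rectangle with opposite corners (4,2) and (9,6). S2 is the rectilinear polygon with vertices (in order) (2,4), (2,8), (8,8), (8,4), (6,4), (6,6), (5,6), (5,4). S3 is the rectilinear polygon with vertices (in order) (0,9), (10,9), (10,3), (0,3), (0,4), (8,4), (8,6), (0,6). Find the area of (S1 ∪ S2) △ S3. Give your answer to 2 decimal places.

42.00

|S1 ∪ S2| = 36.
|(S1 ∪ S2) ∩ S3| = 19.
|(S1 ∪ S2) △ S3| = 36 + 44 − 38 = 42.00.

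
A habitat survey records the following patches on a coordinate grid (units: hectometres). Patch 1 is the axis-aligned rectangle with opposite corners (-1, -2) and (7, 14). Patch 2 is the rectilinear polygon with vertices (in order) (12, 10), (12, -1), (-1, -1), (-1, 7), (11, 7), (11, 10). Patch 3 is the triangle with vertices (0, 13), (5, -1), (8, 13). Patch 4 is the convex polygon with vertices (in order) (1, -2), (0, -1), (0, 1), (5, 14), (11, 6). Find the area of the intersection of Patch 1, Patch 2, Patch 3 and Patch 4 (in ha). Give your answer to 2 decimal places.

The intersection is the polygon with vertices (5.569,1.655), (4.389,0.711), (2.222,6.778), (2.308,7), (6.714,7).
By the shoelace formula its area is 16.97.

16.97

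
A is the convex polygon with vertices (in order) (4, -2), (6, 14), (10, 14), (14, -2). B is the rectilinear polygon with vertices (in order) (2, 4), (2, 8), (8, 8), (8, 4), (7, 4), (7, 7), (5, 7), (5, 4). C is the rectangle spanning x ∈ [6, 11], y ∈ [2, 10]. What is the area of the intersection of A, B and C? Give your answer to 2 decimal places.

The intersection is the polygon with vertices (8,8), (8,4), (7,4), (7,7), (6,7), (6,8).
By the shoelace formula its area is 5.00.

5.00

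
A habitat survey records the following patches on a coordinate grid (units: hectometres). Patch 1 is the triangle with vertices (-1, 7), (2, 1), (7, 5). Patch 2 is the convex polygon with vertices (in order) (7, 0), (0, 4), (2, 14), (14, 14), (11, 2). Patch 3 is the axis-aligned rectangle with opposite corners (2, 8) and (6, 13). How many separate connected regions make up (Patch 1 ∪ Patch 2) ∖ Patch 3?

1

(Patch 1 ∪ Patch 2) ∖ Patch 3 is a single connected region.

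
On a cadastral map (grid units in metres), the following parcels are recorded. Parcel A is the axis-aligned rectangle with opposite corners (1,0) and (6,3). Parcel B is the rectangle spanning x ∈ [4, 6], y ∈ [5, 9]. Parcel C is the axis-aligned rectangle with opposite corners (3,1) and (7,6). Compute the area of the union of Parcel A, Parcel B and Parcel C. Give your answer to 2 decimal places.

By inclusion–exclusion:
Individual areas: |Parcel A| = 15, |Parcel B| = 8, |Parcel C| = 20.
|Parcel A∩Parcel B| = 0 (no overlap).
|Parcel A∩Parcel C|: x∈[3,6], y∈[1,3] → 3·2 = 6.
|Parcel B∩Parcel C|: x∈[4,6], y∈[5,6] → 2·1 = 2.
|Parcel A∩Parcel B∩Parcel C| = 0.
|Parcel A ∪ Parcel B ∪ Parcel C| = 43 − 8 + 0 = 35.00.

35.00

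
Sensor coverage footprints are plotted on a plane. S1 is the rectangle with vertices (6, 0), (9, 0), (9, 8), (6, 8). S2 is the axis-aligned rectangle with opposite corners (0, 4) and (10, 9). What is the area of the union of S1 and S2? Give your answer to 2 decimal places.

By inclusion–exclusion:
Individual areas: |S1| = 24, |S2| = 50.
|S1∩S2|: x∈[6,9], y∈[4,8] → 3·4 = 12.
|S1 ∪ S2| = 74 − 12 = 62.00.

62.00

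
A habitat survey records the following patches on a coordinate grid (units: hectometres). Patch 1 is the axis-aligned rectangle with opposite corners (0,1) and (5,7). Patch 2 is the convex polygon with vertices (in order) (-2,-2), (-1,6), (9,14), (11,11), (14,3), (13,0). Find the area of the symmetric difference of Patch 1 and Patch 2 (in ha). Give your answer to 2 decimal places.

131.55

|Patch 1| = 30, |Patch 2| = 161.5, |Patch 1∩Patch 2| = 29.975.
|Patch 1 △ Patch 2| = |Patch 1| + |Patch 2| − 2·|Patch 1∩Patch 2| = 30 + 161.5 − 59.95 = 131.55.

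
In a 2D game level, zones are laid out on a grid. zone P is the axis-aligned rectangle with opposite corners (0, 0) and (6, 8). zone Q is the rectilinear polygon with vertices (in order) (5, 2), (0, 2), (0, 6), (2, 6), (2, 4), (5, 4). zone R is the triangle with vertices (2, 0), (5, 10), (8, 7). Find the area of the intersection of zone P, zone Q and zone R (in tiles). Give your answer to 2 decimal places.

The intersection is the polygon with vertices (5,4), (5,3.5), (3.714,2), (2.6,2), (3.2,4).
By the shoelace formula its area is 3.24.

3.24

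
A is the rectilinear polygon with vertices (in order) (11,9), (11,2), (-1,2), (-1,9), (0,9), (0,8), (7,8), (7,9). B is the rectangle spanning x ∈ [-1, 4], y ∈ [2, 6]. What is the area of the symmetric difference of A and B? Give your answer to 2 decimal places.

57.00

|A| = 77, |B| = 20, |A∩B| = 20.
|A △ B| = |A| + |B| − 2·|A∩B| = 77 + 20 − 40 = 57.00.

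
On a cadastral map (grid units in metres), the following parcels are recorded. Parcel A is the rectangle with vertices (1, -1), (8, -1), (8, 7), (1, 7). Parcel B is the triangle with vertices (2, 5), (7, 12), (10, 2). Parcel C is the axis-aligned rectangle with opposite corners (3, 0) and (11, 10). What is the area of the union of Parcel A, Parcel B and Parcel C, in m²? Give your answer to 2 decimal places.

By inclusion–exclusion:
Individual areas: |Parcel A| = 56, |Parcel B| = 35.5, |Parcel C| = 80.
|Parcel A∩Parcel B| = 17.3214.
|Parcel A∩Parcel C|: x∈[3,8], y∈[0,7] → 5·7 = 35.
|Parcel B∩Parcel C| = 32.5839.
|Parcel A∩Parcel B∩Parcel C| = 16.4339.
|Parcel A ∪ Parcel B ∪ Parcel C| = 171.5 − 84.9054 + 16.4339 = 103.03.

103.03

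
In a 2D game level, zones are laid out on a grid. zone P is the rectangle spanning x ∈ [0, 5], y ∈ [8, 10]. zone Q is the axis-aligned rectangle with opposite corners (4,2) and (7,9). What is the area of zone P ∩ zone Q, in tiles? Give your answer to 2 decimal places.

1.00

|zone P∩zone Q|: x∈[4,5], y∈[8,9] → 1·1 = 1.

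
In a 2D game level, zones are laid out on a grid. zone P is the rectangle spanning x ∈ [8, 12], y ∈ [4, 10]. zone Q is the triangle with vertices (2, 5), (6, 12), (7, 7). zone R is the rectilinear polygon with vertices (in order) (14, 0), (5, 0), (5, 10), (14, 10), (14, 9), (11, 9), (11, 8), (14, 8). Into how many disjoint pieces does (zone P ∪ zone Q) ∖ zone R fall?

(zone P ∪ zone Q) ∖ zone R splits into 2 disjoint pieces (area 1, area 7.6).

2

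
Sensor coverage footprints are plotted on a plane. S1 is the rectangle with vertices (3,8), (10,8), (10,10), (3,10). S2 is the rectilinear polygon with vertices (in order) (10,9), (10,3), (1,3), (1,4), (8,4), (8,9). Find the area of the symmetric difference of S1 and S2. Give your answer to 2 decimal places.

29.00

|S1| = 14, |S2| = 19, |S1∩S2| = 2.
|S1 △ S2| = |S1| + |S2| − 2·|S1∩S2| = 14 + 19 − 4 = 29.00.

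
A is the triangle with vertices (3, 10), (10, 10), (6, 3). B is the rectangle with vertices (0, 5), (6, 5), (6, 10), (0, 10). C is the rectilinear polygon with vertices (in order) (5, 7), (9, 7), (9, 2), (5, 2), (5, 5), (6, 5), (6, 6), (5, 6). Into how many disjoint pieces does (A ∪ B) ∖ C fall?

1

(A ∪ B) ∖ C is a single connected region.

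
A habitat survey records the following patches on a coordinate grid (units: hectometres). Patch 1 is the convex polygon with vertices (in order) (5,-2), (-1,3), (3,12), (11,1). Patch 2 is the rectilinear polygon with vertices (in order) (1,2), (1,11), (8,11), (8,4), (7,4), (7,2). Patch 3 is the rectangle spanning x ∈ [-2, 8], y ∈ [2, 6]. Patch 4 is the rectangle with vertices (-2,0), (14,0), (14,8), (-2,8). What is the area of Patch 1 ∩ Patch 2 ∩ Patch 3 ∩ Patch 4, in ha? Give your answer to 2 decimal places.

The intersection is the polygon with vertices (8,4), (7,4), (7,2), (1,2), (1,6), (7.364,6), (8,5.125).
By the shoelace formula its area is 25.72.

25.72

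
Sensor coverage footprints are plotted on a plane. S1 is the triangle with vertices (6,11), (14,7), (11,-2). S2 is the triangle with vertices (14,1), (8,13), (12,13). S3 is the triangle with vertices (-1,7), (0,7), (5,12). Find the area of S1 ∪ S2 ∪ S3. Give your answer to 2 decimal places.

By inclusion–exclusion:
Individual areas: |S1| = 42, |S2| = 24, |S3| = 2.5.
|S1∩S2| = 7.1273.
|S1∩S3| = 0.
|S2∩S3| = 0.
|S1∩S2∩S3| = 0.
|S1 ∪ S2 ∪ S3| = 68.5 − 7.1273 + 0 = 61.37.

61.37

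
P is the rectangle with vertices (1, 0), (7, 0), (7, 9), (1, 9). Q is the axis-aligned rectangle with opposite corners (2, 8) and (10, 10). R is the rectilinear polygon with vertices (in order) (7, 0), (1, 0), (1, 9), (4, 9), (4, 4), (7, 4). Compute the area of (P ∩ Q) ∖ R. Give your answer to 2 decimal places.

3.00

|P ∩ Q| = 5.
|(P ∩ Q) ∩ R| = 2.
|(P ∩ Q) ∖ R| = 5 − 2 = 3.00.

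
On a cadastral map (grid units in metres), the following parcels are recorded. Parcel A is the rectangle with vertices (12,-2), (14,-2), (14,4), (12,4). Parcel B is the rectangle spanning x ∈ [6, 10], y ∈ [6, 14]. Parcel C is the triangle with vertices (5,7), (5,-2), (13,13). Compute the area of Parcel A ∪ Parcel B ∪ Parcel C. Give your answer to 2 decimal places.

67.50

By inclusion–exclusion:
Individual areas: |Parcel A| = 12, |Parcel B| = 32, |Parcel C| = 36.
|Parcel A∩Parcel B| = 0 (no overlap).
|Parcel A∩Parcel C| = 0.
|Parcel B∩Parcel C| = 12.4958.
|Parcel A∩Parcel B∩Parcel C| = 0.
|Parcel A ∪ Parcel B ∪ Parcel C| = 80 − 12.4958 + 0 = 67.50.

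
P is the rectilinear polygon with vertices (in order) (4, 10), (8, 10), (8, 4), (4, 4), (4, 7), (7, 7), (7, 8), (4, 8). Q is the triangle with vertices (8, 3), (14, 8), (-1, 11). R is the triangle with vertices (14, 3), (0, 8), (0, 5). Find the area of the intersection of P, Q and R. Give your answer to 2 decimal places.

The intersection is the polygon with vertices (7,4), (6.851,4.021), (4,6.556), (4,6.571), (8,5.143), (8,4).
By the shoelace formula its area is 3.75.

3.75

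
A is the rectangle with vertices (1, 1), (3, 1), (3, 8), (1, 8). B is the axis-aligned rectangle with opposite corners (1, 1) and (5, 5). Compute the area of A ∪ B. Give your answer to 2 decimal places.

By inclusion–exclusion:
Individual areas: |A| = 14, |B| = 16.
|A∩B|: x∈[1,3], y∈[1,5] → 2·4 = 8.
|A ∪ B| = 30 − 8 = 22.00.

22.00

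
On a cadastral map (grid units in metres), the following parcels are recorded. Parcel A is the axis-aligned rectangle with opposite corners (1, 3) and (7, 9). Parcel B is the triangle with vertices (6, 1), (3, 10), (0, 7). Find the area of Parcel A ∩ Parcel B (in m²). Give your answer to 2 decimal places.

15.00

The intersection is the polygon with vertices (3.333,9), (5.333,3), (4,3), (1,6), (1,8), (2,9).
By the shoelace formula its area is 15.00.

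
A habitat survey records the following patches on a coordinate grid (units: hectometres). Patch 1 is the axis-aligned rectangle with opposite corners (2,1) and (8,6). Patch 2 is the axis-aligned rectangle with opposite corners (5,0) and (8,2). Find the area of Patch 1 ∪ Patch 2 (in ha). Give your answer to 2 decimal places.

By inclusion–exclusion:
Individual areas: |Patch 1| = 30, |Patch 2| = 6.
|Patch 1∩Patch 2|: x∈[5,8], y∈[1,2] → 3·1 = 3.
|Patch 1 ∪ Patch 2| = 36 − 3 = 33.00.

33.00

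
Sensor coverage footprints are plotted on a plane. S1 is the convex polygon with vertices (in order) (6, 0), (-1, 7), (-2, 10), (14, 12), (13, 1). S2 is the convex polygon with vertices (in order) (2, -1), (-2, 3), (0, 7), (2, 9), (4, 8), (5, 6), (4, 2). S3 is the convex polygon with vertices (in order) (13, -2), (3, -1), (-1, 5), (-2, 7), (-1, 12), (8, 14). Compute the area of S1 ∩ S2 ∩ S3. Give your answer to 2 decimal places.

The intersection is the polygon with vertices (0,7), (2,9), (4,8), (5,6), (4,2), (-0.333,6.333).
By the shoelace formula its area is 20.17.

20.17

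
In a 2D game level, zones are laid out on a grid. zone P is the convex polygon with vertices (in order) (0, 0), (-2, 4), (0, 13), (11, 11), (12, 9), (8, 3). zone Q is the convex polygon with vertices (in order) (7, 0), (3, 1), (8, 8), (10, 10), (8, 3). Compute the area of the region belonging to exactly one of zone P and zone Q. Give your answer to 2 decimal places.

108.61

|zone P| = 119, |zone Q| = 24, |zone P∩zone Q| = 17.1951.
|zone P △ zone Q| = |zone P| + |zone Q| − 2·|zone P∩zone Q| = 119 + 24 − 34.3902 = 108.61.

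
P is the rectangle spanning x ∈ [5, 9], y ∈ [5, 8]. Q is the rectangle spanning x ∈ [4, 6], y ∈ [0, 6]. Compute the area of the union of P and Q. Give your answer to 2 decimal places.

23.00

By inclusion–exclusion:
Individual areas: |P| = 12, |Q| = 12.
|P∩Q|: x∈[5,6], y∈[5,6] → 1·1 = 1.
|P ∪ Q| = 24 − 1 = 23.00.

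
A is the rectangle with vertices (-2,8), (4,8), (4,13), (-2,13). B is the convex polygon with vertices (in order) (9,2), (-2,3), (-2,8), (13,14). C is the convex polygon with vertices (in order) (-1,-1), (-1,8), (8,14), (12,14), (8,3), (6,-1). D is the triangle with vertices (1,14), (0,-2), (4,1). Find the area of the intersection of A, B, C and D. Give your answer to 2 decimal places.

The intersection is the polygon with vertices (2.014,9.606), (2.385,8), (0.625,8), (0.692,9.077).
By the shoelace formula its area is 2.11.

2.11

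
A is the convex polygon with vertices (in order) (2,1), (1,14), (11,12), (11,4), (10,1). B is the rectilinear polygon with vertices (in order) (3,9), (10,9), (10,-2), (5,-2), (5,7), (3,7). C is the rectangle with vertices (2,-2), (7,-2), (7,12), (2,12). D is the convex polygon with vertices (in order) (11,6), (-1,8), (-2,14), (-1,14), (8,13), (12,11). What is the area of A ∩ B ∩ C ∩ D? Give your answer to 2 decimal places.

The intersection is the polygon with vertices (3,9), (7,9), (7,6.667), (5,7), (3,7.333).
By the shoelace formula its area is 8.00.

8.00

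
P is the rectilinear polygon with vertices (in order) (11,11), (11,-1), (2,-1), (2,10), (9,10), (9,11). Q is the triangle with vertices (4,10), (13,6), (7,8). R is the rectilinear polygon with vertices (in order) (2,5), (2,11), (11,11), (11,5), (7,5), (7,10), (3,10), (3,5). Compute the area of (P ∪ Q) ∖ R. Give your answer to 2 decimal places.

|P ∪ Q| = 101.2222.
|(P ∪ Q) ∩ R| = 27.
|(P ∪ Q) ∖ R| = 101.2222 − 27 = 74.22.

74.22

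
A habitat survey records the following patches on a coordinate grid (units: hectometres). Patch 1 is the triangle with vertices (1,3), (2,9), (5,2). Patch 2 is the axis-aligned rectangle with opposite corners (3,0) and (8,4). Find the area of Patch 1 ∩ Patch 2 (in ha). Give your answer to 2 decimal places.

2.64

The intersection is the polygon with vertices (5,2), (3,2.5), (3,4), (4.143,4).
By the shoelace formula its area is 2.64.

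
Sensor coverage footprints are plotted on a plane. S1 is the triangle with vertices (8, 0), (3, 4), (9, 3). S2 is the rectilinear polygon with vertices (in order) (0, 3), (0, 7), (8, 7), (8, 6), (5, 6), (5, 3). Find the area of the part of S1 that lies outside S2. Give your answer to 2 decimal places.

|S1| = 9.5, |S1∩S2| = 1.0417.
|S1 ∖ S2| = |S1| − |S1∩S2| = 9.5 − 1.0417 = 8.46.

8.46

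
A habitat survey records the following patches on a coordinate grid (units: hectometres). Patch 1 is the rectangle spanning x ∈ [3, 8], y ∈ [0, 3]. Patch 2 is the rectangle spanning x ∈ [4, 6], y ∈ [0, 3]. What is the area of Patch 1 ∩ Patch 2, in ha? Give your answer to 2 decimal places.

6.00

|Patch 1∩Patch 2|: x∈[4,6], y∈[0,3] → 2·3 = 6.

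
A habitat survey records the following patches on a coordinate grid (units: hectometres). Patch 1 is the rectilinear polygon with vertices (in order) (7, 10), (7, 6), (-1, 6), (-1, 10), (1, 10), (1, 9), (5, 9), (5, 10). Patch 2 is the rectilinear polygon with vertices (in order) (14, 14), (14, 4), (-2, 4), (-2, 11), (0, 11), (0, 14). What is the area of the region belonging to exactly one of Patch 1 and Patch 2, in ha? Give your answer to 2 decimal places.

126.00

|Patch 1| = 28, |Patch 2| = 154, |Patch 1∩Patch 2| = 28.
|Patch 1 △ Patch 2| = |Patch 1| + |Patch 2| − 2·|Patch 1∩Patch 2| = 28 + 154 − 56 = 126.00.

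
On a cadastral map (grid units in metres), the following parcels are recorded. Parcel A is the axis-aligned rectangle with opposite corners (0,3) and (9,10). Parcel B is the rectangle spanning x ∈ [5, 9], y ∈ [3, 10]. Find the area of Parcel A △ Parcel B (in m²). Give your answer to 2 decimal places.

|Parcel A∩Parcel B|: x∈[5,9], y∈[3,10] → 4·7 = 28.
|Parcel A △ Parcel B| = |Parcel A| + |Parcel B| − 2·|Parcel A∩Parcel B| = 63 + 28 − 56 = 35.00.

35.00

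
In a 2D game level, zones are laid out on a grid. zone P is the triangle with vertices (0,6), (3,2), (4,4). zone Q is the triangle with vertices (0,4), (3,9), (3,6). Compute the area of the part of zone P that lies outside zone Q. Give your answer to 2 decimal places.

|zone P| = 5, |zone P∩zone Q| = 0.4579.
|zone P ∖ zone Q| = |zone P| − |zone P∩zone Q| = 5 − 0.4579 = 4.54.

4.54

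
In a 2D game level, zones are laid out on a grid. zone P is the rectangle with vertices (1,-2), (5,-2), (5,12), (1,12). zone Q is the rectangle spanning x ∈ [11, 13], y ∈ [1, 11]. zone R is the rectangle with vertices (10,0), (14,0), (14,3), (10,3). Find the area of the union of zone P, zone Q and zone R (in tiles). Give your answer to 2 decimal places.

By inclusion–exclusion:
Individual areas: |zone P| = 56, |zone Q| = 20, |zone R| = 12.
|zone P∩zone Q| = 0 (no overlap).
|zone P∩zone R| = 0 (no overlap).
|zone Q∩zone R|: x∈[11,13], y∈[1,3] → 2·2 = 4.
|zone P∩zone Q∩zone R| = 0.
|zone P ∪ zone Q ∪ zone R| = 88 − 4 + 0 = 84.00.

84.00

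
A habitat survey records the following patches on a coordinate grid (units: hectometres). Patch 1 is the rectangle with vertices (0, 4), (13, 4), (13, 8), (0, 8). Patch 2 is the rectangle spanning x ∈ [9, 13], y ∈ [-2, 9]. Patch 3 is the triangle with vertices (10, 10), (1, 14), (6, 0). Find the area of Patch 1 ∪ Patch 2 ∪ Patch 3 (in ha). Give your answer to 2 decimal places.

By inclusion–exclusion:
Individual areas: |Patch 1| = 52, |Patch 2| = 44, |Patch 3| = 53.
|Patch 1∩Patch 2|: x∈[9,13], y∈[4,8] → 4·4 = 16.
|Patch 1∩Patch 3| = 18.1714.
|Patch 2∩Patch 3| = 0.45.
|Patch 1∩Patch 2∩Patch 3| = 0.05.
|Patch 1 ∪ Patch 2 ∪ Patch 3| = 149 − 34.6214 + 0.05 = 114.43.

114.43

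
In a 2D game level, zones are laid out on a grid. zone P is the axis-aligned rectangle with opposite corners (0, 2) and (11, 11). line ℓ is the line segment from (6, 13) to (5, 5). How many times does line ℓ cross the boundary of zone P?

1

The segment meets the boundary at (5.75,11).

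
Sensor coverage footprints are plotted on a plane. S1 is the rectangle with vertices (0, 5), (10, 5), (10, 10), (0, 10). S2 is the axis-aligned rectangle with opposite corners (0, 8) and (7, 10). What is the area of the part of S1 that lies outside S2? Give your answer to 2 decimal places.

36.00

|S1∩S2|: x∈[0,7], y∈[8,10] → 7·2 = 14.
|S1| = 50.
|S1 ∖ S2| = |S1| − |S1∩S2| = 50 − 14 = 36.00.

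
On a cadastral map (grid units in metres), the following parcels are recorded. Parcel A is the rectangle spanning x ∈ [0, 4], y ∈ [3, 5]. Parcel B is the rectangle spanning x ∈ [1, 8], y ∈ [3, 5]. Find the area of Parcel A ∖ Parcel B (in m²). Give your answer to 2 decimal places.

2.00

|Parcel A∩Parcel B|: x∈[1,4], y∈[3,5] → 3·2 = 6.
|Parcel A| = 8.
|Parcel A ∖ Parcel B| = |Parcel A| − |Parcel A∩Parcel B| = 8 − 6 = 2.00.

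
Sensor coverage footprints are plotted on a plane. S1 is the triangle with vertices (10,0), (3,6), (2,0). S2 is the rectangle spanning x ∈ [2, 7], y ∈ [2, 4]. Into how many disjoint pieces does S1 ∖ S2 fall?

S1 ∖ S2 splits into 2 disjoint pieces (area 13.5238, area 2.6667).

2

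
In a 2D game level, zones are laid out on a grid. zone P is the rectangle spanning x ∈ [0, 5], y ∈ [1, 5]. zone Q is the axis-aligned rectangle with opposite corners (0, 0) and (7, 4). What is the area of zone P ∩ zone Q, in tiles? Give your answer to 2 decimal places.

|zone P∩zone Q|: x∈[0,5], y∈[1,4] → 5·3 = 15.

15.00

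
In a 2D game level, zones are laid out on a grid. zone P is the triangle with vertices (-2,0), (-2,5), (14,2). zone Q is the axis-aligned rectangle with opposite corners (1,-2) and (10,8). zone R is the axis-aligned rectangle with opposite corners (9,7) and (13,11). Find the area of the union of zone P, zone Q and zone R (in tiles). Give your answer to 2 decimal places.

By inclusion–exclusion:
Individual areas: |zone P| = 40, |zone Q| = 90, |zone R| = 16.
|zone P∩zone Q| = 23.9062.
|zone P∩zone R| = 0.
|zone Q∩zone R|: x∈[9,10], y∈[7,8] → 1·1 = 1.
|zone P∩zone Q∩zone R| = 0.
|zone P ∪ zone Q ∪ zone R| = 146 − 24.9062 + 0 = 121.09.

121.09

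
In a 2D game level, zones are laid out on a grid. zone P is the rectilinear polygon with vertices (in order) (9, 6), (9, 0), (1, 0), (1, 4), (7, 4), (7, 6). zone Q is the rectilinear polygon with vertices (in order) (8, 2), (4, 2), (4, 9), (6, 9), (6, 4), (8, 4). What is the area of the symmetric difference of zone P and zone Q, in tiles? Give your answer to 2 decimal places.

38.00

|zone P| = 36, |zone Q| = 18, |zone P∩zone Q| = 8.
|zone P △ zone Q| = |zone P| + |zone Q| − 2·|zone P∩zone Q| = 36 + 18 − 16 = 38.00.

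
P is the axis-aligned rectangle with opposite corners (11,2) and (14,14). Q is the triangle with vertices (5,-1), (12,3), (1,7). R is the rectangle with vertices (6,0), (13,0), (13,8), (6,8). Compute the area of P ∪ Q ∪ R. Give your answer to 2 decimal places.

99.33

By inclusion–exclusion:
Individual areas: |P| = 36, |Q| = 36, |R| = 56.
|P∩Q| = 0.4675.
|P∩R|: x∈[11,13], y∈[2,8] → 2·6 = 12.
|Q∩R| = 16.6705.
|P∩Q∩R| = 0.4675.
|P ∪ Q ∪ R| = 128 − 29.138 + 0.4675 = 99.33.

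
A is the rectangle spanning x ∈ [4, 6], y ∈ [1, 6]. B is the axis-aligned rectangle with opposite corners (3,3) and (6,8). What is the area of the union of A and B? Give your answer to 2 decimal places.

19.00

By inclusion–exclusion:
Individual areas: |A| = 10, |B| = 15.
|A∩B|: x∈[4,6], y∈[3,6] → 2·3 = 6.
|A ∪ B| = 25 − 6 = 19.00.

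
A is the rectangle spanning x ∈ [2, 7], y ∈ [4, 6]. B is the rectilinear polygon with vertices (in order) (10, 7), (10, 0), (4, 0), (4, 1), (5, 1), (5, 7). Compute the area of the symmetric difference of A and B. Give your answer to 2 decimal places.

38.00

|A| = 10, |B| = 36, |A∩B| = 4.
|A △ B| = |A| + |B| − 2·|A∩B| = 10 + 36 − 8 = 38.00.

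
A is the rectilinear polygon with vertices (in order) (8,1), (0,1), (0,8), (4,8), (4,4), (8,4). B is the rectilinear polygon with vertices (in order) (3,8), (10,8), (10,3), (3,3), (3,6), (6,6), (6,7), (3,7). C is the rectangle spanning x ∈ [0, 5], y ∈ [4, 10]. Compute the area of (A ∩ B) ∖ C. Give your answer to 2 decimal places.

5.00

|A ∩ B| = 8.
|(A ∩ B) ∩ C| = 3.
|(A ∩ B) ∖ C| = 8 − 3 = 5.00.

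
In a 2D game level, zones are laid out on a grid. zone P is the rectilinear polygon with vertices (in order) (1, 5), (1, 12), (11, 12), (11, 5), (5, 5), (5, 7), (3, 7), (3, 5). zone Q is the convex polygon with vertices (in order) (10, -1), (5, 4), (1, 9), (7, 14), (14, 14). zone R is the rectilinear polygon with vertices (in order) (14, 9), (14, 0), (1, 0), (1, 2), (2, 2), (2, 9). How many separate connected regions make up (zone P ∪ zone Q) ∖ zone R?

2

(zone P ∪ zone Q) ∖ zone R splits into 2 disjoint pieces (area 56.0667, area 0.6333).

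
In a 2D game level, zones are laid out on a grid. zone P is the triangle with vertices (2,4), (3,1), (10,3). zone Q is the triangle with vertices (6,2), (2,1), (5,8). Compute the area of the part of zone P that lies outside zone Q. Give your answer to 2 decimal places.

5.06

|zone P| = 11.5, |zone P∩zone Q| = 6.4371.
|zone P ∖ zone Q| = |zone P| − |zone P∩zone Q| = 11.5 − 6.4371 = 5.06.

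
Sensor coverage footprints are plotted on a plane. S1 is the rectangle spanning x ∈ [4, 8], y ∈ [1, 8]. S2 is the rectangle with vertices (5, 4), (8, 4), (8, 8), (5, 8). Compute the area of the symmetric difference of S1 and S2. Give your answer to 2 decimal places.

|S1∩S2|: x∈[5,8], y∈[4,8] → 3·4 = 12.
|S1 △ S2| = |S1| + |S2| − 2·|S1∩S2| = 28 + 12 − 24 = 16.00.

16.00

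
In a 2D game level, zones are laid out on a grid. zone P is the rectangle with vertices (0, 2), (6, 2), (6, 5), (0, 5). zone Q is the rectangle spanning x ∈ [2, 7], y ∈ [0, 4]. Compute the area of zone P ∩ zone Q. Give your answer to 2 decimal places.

8.00

|zone P∩zone Q|: x∈[2,6], y∈[2,4] → 4·2 = 8.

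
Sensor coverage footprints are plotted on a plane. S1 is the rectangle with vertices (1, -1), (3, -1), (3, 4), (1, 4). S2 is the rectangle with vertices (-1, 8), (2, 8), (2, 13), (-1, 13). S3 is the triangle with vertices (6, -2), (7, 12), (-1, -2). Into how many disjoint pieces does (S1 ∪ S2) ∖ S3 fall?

2

(S1 ∪ S2) ∖ S3 splits into 2 disjoint pieces (area 1.7857, area 15).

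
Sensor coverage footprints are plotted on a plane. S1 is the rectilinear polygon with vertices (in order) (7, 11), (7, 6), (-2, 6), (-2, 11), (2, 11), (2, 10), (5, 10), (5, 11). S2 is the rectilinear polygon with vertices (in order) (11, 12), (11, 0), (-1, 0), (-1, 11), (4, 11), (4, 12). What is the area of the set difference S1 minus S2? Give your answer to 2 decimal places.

5.00

|S1| = 42, |S1∩S2| = 37.
|S1 ∖ S2| = |S1| − |S1∩S2| = 42 − 37 = 5.00.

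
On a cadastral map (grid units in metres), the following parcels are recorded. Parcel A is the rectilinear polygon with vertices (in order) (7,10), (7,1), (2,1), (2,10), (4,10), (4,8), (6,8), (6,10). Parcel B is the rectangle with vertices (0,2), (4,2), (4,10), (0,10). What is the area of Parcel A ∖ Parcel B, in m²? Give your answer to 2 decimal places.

25.00

|Parcel A| = 41, |Parcel A∩Parcel B| = 16.
|Parcel A ∖ Parcel B| = |Parcel A| − |Parcel A∩Parcel B| = 41 − 16 = 25.00.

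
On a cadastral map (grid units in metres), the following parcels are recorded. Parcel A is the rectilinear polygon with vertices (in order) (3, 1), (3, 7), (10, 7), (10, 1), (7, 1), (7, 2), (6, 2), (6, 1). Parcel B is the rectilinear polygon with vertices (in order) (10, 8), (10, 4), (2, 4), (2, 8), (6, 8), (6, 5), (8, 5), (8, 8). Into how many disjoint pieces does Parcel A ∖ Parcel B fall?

2

Parcel A ∖ Parcel B splits into 2 disjoint pieces (area 20, area 4).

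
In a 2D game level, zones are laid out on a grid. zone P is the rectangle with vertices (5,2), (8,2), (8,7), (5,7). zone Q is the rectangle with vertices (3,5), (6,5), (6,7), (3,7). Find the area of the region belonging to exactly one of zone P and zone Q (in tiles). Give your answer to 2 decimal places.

|zone P∩zone Q|: x∈[5,6], y∈[5,7] → 1·2 = 2.
|zone P △ zone Q| = |zone P| + |zone Q| − 2·|zone P∩zone Q| = 15 + 6 − 4 = 17.00.

17.00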